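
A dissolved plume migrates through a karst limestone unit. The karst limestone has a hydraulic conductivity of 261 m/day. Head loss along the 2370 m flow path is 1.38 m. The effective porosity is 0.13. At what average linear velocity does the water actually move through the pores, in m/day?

Hydraulic gradient i = Δh / L = 1.38 / 2370 = 0.0005823.
Darcy flux q = K · i = 261.0 × 0.0005823 = 0.1520 m/day.
Seepage velocity v = q / n_e = 0.1520 / 0.13 = 1.169 m/day.

1.17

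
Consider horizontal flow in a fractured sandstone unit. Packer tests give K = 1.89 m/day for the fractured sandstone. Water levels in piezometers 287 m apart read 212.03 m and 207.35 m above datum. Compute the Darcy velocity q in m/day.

0.0308

Hydraulic gradient i = (212.03 − 207.35) / 287 = 4.68 / 287 = 0.01631.
Specific discharge q = K · i = 1.890 × 0.01631 = 0.03082 m/day.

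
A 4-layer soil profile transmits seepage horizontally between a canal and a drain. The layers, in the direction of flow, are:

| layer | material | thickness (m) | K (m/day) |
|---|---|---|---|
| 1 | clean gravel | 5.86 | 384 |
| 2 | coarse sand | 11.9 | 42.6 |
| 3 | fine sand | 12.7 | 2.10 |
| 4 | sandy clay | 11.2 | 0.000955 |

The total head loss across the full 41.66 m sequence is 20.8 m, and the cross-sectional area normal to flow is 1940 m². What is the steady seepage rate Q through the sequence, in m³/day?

Flow is perpendicular to layering, so the layers act in series and the equivalent K is the thickness-weighted harmonic mean.
Total thickness L = 5.86 + 11.9 + 12.7 + 11.2 = 41.66 m.
Σ(b_i/K_i) = 5.86/384 + 11.9/42.6 + 12.7/2.10 + 11.2/0.000955 = 11734 d.
K_eq = L / Σ(b_i/K_i) = 41.66 / 11734 = 0.003550 m/day.
Q = K_eq · A · (Δh/L) = 0.003550 × 1940 × (20.8/41.66) = 3.439 m³/day.

3.44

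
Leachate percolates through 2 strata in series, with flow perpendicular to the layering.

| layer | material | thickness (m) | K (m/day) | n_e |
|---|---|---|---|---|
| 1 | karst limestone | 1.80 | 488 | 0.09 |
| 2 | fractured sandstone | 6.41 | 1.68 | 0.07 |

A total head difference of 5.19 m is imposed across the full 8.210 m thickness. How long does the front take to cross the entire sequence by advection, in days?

With flow normal to the layers, continuity requires the same specific discharge q through every layer.
Σ(b_i/K_i) = 1.80/488 + 6.41/1.68 = 3.819 d.
q = Δh / Σ(b_i/K_i) = 5.19 / 3.819 = 1.359 m/day.
In each layer the seepage velocity is v_i = q/n_i, so the layer transit time is t_i = b_i·n_i / q:
  layer 1 (karst limestone): t_1 = 1.80 × 0.09 / 1.359 = 0.1192 d
  layer 2 (fractured sandstone): t_2 = 6.41 × 0.07 / 1.359 = 0.3302 d
Total t = Σ t_i = 0.4494 days.

0.449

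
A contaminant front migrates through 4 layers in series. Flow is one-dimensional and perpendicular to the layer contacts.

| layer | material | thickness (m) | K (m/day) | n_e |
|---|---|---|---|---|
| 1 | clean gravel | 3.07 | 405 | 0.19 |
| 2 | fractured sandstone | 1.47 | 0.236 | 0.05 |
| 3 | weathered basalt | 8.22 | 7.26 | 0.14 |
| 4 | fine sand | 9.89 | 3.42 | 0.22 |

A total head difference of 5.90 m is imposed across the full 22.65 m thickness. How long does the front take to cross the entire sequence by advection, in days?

6.93

With flow normal to the layers, continuity requires the same specific discharge q through every layer.
Σ(b_i/K_i) = 3.07/405 + 1.47/0.236 + 8.22/7.26 + 9.89/3.42 = 10.26 d.
q = Δh / Σ(b_i/K_i) = 5.90 / 10.26 = 0.5750 m/day.
In each layer the seepage velocity is v_i = q/n_i, so the layer transit time is t_i = b_i·n_i / q:
  layer 1 (clean gravel): t_1 = 3.07 × 0.19 / 0.5750 = 1.014 d
  layer 2 (fractured sandstone): t_2 = 1.47 × 0.05 / 0.5750 = 0.1278 d
  layer 3 (weathered basalt): t_3 = 8.22 × 0.14 / 0.5750 = 2.001 d
  layer 4 (fine sand): t_4 = 9.89 × 0.22 / 0.5750 = 3.784 d
Total t = Σ t_i = 6.927 days.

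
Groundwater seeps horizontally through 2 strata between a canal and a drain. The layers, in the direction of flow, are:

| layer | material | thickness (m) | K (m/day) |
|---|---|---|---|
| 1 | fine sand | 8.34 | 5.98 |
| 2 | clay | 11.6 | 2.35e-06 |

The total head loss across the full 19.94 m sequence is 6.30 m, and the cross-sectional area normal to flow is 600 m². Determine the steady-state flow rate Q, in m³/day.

Flow is perpendicular to layering, so the layers act in series and the equivalent K is the thickness-weighted harmonic mean.
Total thickness L = 8.34 + 11.6 = 19.94 m.
Σ(b_i/K_i) = 8.34/5.98 + 11.6/2.35e-06 = 4.936e+06 d.
K_eq = L / Σ(b_i/K_i) = 19.94 / 4.936e+06 = 4.040e-06 m/day.
Q = K_eq · A · (Δh/L) = 4.040e-06 × 600 × (6.30/19.94) = 0.0007658 m³/day.

0.000766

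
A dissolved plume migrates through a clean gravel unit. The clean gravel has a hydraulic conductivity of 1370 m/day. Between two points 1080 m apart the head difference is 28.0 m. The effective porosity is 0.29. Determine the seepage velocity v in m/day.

Hydraulic gradient i = Δh / L = 28.0 / 1080 = 0.02593.
Darcy flux q = K · i = 1370 × 0.02593 = 35.52 m/day.
Seepage velocity v = q / n_e = 35.52 / 0.29 = 122.5 m/day.

122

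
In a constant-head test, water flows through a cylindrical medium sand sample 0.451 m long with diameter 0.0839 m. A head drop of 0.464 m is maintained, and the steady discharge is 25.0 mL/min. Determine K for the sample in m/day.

6.33

Cross-sectional area A = π·(d/2)² = π × (0.0839/2)² = 0.005529 m².
Convert discharge: 25.0 mL/min = 4.167e-07 m³/s.
Darcy's law rearranged: K = Q·L / (A·Δh) = 4.167e-07 × 0.451 / (0.005529 × 0.464) = 7.325e-05 m/s = 6.329 m/day.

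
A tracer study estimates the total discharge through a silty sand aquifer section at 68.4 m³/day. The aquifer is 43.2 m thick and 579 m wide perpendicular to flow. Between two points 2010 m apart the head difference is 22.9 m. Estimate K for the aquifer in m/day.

Cross-sectional area A = 579 × 43.2 = 25013 m².
Hydraulic gradient i = Δh / L = 22.9 / 2010 = 0.01139.
From Q = K·A·i, K = Q / (A·i) = 68.4 / (25013 × 0.01139) = 0.2400 m/day.

0.240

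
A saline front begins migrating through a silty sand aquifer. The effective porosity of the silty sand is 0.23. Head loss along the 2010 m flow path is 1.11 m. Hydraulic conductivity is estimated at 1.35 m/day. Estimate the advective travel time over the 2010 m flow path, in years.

Hydraulic gradient i = Δh / L = 1.11 / 2010 = 0.0005522.
Darcy flux q = K · i = 1.350 × 0.0005522 = 0.0007455 m/day.
Seepage velocity v = q / n_e = 0.0007455 / 0.23 = 0.003241 m/day.
Travel time t = L / v = 2010 / 0.003241 = 6.201e+05 days = 1698 years.

1700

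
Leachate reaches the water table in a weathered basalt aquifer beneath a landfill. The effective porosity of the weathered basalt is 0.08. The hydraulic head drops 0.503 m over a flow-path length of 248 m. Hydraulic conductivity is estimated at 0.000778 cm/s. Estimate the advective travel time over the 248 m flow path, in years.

39.8

Convert K: 0.000778 cm/s × 864 = 0.6722 m/day.
Hydraulic gradient i = Δh / L = 0.503 / 248 = 0.002028.
Darcy flux q = K · i = 0.6722 × 0.002028 = 0.001363 m/day.
Seepage velocity v = q / n_e = 0.001363 / 0.08 = 0.01704 m/day.
Travel time t = L / v = 248 / 0.01704 = 14552 days = 39.84 years.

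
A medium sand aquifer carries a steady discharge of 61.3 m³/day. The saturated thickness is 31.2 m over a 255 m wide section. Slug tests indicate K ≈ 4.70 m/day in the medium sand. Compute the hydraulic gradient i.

Cross-sectional area A = 255 × 31.2 = 7956 m².
From Q = K·A·i, i = Q / (K·A) = 61.3 / (4.700 × 7956) = 0.001639.

0.00164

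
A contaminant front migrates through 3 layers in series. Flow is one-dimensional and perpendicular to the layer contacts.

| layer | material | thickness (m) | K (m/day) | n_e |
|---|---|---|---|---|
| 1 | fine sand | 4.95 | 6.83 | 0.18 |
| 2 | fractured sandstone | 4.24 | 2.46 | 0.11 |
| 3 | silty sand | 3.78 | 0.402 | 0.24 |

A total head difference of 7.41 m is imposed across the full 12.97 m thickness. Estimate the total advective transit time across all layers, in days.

3.62

With flow normal to the layers, continuity requires the same specific discharge q through every layer.
Σ(b_i/K_i) = 4.95/6.83 + 4.24/2.46 + 3.78/0.402 = 11.85 d.
q = Δh / Σ(b_i/K_i) = 7.41 / 11.85 = 0.6252 m/day.
In each layer the seepage velocity is v_i = q/n_i, so the layer transit time is t_i = b_i·n_i / q:
  layer 1 (fine sand): t_1 = 4.95 × 0.18 / 0.6252 = 1.425 d
  layer 2 (fractured sandstone): t_2 = 4.24 × 0.11 / 0.6252 = 0.7459 d
  layer 3 (silty sand): t_3 = 3.78 × 0.24 / 0.6252 = 1.451 d
Total t = Σ t_i = 3.622 days.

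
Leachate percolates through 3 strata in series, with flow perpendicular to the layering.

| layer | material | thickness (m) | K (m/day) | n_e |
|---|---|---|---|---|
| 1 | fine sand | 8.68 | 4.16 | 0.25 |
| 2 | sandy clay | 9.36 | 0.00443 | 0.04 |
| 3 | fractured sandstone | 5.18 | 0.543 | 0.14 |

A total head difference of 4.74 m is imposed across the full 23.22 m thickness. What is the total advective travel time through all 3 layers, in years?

4.01

With flow normal to the layers, continuity requires the same specific discharge q through every layer.
Σ(b_i/K_i) = 8.68/4.16 + 9.36/0.00443 + 5.18/0.543 = 2124 d.
q = Δh / Σ(b_i/K_i) = 4.74 / 2124 = 0.002231 m/day.
In each layer the seepage velocity is v_i = q/n_i, so the layer transit time is t_i = b_i·n_i / q:
  layer 1 (fine sand): t_1 = 8.68 × 0.25 / 0.002231 = 972.6 d
  layer 2 (sandy clay): t_2 = 9.36 × 0.04 / 0.002231 = 167.8 d
  layer 3 (fractured sandstone): t_3 = 5.18 × 0.14 / 0.002231 = 325.0 d
Total t = Σ t_i = 1465 days = 4.012 years.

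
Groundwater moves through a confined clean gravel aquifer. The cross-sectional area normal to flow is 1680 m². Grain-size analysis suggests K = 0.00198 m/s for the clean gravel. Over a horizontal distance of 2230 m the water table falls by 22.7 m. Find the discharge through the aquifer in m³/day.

Convert K: 0.00198 m/s × 86400 = 171.1 m/day.
Hydraulic gradient i = Δh / L = 22.7 / 2230 = 0.01018.
Darcy's law: Q = K · A · i = 171.1 × 1680 × 0.01018 = 2926 m³/day.

2930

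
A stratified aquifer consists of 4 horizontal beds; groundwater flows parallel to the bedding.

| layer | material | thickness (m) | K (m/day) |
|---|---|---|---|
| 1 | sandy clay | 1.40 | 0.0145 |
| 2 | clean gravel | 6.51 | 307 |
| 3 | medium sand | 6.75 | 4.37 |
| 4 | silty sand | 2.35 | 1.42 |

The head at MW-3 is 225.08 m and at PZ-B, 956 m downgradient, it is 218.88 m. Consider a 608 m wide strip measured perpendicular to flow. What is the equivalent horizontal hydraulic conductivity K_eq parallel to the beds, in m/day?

Flow is parallel to layering, so each bed carries its own Darcy discharge and the transmissivities add.
Σ(K_i·b_i) = 0.0145×1.40 + 307×6.51 + 4.37×6.75 + 1.42×2.35 = 2031 m²/day.
Total thickness b = 17.01 m, so K_eq = Σ(K_i·b_i)/b = 119.4 m/day.

119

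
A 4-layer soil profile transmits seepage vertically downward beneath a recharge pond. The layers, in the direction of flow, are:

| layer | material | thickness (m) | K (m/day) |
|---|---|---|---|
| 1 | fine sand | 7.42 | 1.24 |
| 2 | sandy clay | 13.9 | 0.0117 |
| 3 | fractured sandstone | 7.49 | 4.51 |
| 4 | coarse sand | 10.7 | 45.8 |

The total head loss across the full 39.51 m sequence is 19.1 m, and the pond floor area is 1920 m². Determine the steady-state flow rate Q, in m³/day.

30.7

Flow is perpendicular to layering, so the layers act in series and the equivalent K is the thickness-weighted harmonic mean.
Total thickness L = 7.42 + 13.9 + 7.49 + 10.7 = 39.51 m.
Σ(b_i/K_i) = 7.42/1.24 + 13.9/0.0117 + 7.49/4.51 + 10.7/45.8 = 1196 d.
K_eq = L / Σ(b_i/K_i) = 39.51 / 1196 = 0.03304 m/day.
Q = K_eq · A · (Δh/L) = 0.03304 × 1920 × (19.1/39.51) = 30.66 m³/day.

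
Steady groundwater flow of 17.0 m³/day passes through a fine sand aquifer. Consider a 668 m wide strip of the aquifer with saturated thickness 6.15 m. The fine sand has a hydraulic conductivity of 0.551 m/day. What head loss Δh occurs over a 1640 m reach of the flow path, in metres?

Cross-sectional area A = 668 × 6.15 = 4108 m².
From Q = K·A·i, i = Q / (K·A) = 17.0 / (0.5510 × 4108) = 0.007510.
Head loss Δh = i · L = 0.007510 × 1640 = 12.32 m.

12.3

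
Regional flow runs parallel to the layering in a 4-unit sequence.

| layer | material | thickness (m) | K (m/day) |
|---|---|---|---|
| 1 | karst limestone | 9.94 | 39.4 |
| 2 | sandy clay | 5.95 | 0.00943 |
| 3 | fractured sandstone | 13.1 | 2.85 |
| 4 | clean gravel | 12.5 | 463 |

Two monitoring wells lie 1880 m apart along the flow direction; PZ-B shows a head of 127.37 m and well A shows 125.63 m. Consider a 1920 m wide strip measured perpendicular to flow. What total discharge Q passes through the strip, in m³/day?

11000

Flow is parallel to layering, so each bed carries its own Darcy discharge and the transmissivities add.
Σ(K_i·b_i) = 39.4×9.94 + 0.00943×5.95 + 2.85×13.1 + 463×12.5 = 6217 m²/day.
Hydraulic gradient i = (127.37 − 125.63) / 1880 = 1.74 / 1880 = 0.0009255.
Q = Σ(K_i·b_i) · W · i = 6217 × 1920 × 0.0009255 = 11047 m³/day.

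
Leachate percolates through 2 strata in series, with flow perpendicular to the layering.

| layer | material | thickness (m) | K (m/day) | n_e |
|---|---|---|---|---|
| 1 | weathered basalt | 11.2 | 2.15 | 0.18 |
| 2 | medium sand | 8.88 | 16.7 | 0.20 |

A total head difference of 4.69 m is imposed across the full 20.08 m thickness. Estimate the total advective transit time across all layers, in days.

With flow normal to the layers, continuity requires the same specific discharge q through every layer.
Σ(b_i/K_i) = 11.2/2.15 + 8.88/16.7 = 5.741 d.
q = Δh / Σ(b_i/K_i) = 4.69 / 5.741 = 0.8169 m/day.
In each layer the seepage velocity is v_i = q/n_i, so the layer transit time is t_i = b_i·n_i / q:
  layer 1 (weathered basalt): t_1 = 11.2 × 0.18 / 0.8169 = 2.468 d
  layer 2 (medium sand): t_2 = 8.88 × 0.20 / 0.8169 = 2.174 d
Total t = Σ t_i = 4.642 days.

4.64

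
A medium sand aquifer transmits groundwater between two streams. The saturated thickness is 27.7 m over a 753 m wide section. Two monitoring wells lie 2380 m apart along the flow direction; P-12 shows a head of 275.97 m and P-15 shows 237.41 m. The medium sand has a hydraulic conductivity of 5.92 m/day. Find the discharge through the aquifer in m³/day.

Cross-sectional area A = 753 × 27.7 = 20858 m².
Hydraulic gradient i = (275.97 − 237.41) / 2380 = 38.56 / 2380 = 0.01620.
Darcy's law: Q = K · A · i = 5.920 × 20858 × 0.01620 = 2001 m³/day.

2000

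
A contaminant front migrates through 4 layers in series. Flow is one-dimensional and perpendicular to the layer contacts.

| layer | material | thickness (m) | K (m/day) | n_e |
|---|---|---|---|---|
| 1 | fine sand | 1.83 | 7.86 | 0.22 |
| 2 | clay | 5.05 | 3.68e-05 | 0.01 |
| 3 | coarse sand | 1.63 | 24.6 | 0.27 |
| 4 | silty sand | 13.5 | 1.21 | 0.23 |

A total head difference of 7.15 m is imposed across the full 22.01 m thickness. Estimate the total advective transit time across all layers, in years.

With flow normal to the layers, continuity requires the same specific discharge q through every layer.
Σ(b_i/K_i) = 1.83/7.86 + 5.05/3.68e-05 + 1.63/24.6 + 13.5/1.21 = 1.372e+05 d.
q = Δh / Σ(b_i/K_i) = 7.15 / 1.372e+05 = 5.210e-05 m/day.
In each layer the seepage velocity is v_i = q/n_i, so the layer transit time is t_i = b_i·n_i / q:
  layer 1 (fine sand): t_1 = 1.83 × 0.22 / 5.210e-05 = 7728 d
  layer 2 (clay): t_2 = 5.05 × 0.01 / 5.210e-05 = 969.3 d
  layer 3 (coarse sand): t_3 = 1.63 × 0.27 / 5.210e-05 = 8447 d
  layer 4 (silty sand): t_4 = 13.5 × 0.23 / 5.210e-05 = 59599 d
Total t = Σ t_i = 76743 days = 210.1 years.

210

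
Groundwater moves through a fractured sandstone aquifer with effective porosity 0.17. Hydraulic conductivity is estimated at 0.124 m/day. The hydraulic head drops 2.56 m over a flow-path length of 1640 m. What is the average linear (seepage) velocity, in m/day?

0.00114

Hydraulic gradient i = Δh / L = 2.56 / 1640 = 0.001561.
Darcy flux q = K · i = 0.1240 × 0.001561 = 0.0001936 m/day.
Seepage velocity v = q / n_e = 0.0001936 / 0.17 = 0.001139 m/day.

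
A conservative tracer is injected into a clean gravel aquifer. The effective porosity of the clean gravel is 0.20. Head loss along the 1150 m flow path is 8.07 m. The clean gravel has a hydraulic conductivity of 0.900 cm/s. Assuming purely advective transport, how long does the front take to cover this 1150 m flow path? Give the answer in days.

42.1

Convert K: 0.900 cm/s × 864 = 777.6 m/day.
Hydraulic gradient i = Δh / L = 8.07 / 1150 = 0.007017.
Darcy flux q = K · i = 777.6 × 0.007017 = 5.457 m/day.
Seepage velocity v = q / n_e = 5.457 / 0.20 = 27.28 m/day.
Travel time t = L / v = 1150 / 27.28 = 42.15 days.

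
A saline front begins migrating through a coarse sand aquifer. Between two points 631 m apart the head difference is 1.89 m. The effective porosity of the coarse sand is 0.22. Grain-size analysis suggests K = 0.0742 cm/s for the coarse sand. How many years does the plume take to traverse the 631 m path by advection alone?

1.98

Convert K: 0.0742 cm/s × 864 = 64.11 m/day.
Hydraulic gradient i = Δh / L = 1.89 / 631 = 0.002995.
Darcy flux q = K · i = 64.11 × 0.002995 = 0.1920 m/day.
Seepage velocity v = q / n_e = 0.1920 / 0.22 = 0.8728 m/day.
Travel time t = L / v = 631 / 0.8728 = 722.9 days = 1.979 years.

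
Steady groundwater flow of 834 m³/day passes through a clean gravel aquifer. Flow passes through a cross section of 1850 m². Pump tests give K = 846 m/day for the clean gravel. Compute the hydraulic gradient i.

0.000533

From Q = K·A·i, i = Q / (K·A) = 834 / (846.0 × 1850) = 0.0005329.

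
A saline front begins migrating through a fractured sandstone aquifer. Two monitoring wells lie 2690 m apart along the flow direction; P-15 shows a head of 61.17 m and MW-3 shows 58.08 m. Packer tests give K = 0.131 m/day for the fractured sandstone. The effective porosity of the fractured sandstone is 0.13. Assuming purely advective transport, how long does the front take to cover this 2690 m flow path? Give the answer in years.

Hydraulic gradient i = (61.17 − 58.08) / 2690 = 3.09 / 2690 = 0.001149.
Darcy flux q = K · i = 0.1310 × 0.001149 = 0.0001505 m/day.
Seepage velocity v = q / n_e = 0.0001505 / 0.13 = 0.001158 m/day.
Travel time t = L / v = 2690 / 0.001158 = 2.324e+06 days = 6363 years.

6360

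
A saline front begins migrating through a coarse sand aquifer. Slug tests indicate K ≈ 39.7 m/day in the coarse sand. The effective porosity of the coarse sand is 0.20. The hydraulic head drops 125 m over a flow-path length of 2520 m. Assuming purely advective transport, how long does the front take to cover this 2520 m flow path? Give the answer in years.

0.701

Hydraulic gradient i = Δh / L = 125 / 2520 = 0.04960.
Darcy flux q = K · i = 39.70 × 0.04960 = 1.969 m/day.
Seepage velocity v = q / n_e = 1.969 / 0.20 = 9.846 m/day.
Travel time t = L / v = 2520 / 9.846 = 255.9 days = 0.7007 years.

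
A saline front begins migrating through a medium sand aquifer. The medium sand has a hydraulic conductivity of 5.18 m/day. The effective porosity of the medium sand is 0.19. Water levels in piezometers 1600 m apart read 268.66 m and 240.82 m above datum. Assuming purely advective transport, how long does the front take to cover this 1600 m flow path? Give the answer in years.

Hydraulic gradient i = (268.66 − 240.82) / 1600 = 27.84 / 1600 = 0.01740.
Darcy flux q = K · i = 5.180 × 0.01740 = 0.09013 m/day.
Seepage velocity v = q / n_e = 0.09013 / 0.19 = 0.4744 m/day.
Travel time t = L / v = 1600 / 0.4744 = 3373 days = 9.234 years.

9.23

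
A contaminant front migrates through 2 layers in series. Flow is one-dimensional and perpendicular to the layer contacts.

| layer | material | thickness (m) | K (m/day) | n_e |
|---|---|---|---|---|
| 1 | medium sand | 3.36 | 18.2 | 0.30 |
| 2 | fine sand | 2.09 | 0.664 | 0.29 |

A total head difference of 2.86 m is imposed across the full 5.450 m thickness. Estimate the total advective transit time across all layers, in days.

1.88

With flow normal to the layers, continuity requires the same specific discharge q through every layer.
Σ(b_i/K_i) = 3.36/18.2 + 2.09/0.664 = 3.332 d.
q = Δh / Σ(b_i/K_i) = 2.86 / 3.332 = 0.8583 m/day.
In each layer the seepage velocity is v_i = q/n_i, so the layer transit time is t_i = b_i·n_i / q:
  layer 1 (medium sand): t_1 = 3.36 × 0.30 / 0.8583 = 1.174 d
  layer 2 (fine sand): t_2 = 2.09 × 0.29 / 0.8583 = 0.7062 d
Total t = Σ t_i = 1.881 days.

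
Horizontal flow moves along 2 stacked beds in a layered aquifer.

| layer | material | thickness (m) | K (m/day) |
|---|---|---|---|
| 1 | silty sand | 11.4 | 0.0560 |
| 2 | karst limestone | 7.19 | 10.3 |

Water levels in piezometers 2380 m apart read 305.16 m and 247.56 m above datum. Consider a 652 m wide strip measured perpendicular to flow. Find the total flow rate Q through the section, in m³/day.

Flow is parallel to layering, so each bed carries its own Darcy discharge and the transmissivities add.
Σ(K_i·b_i) = 0.0560×11.4 + 10.3×7.19 = 74.70 m²/day.
Hydraulic gradient i = (305.16 − 247.56) / 2380 = 57.6 / 2380 = 0.02420.
Q = Σ(K_i·b_i) · W · i = 74.70 × 652 × 0.02420 = 1179 m³/day.

1180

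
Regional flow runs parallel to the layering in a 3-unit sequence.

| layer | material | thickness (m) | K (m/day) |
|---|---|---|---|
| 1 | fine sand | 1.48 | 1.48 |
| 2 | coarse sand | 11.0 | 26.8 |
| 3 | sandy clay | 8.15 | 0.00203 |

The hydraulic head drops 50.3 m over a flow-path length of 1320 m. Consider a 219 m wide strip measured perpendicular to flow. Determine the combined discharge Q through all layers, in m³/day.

Flow is parallel to layering, so each bed carries its own Darcy discharge and the transmissivities add.
Σ(K_i·b_i) = 1.48×1.48 + 26.8×11.0 + 0.00203×8.15 = 297.0 m²/day.
Hydraulic gradient i = Δh / L = 50.3 / 1320 = 0.03811.
Q = Σ(K_i·b_i) · W · i = 297.0 × 219 × 0.03811 = 2479 m³/day.

2480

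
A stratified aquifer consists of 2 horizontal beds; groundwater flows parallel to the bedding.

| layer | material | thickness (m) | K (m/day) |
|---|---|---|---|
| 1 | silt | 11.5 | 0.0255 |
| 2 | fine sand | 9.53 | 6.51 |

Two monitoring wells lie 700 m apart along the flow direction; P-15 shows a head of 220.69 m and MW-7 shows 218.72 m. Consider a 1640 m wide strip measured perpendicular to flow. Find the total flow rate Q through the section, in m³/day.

288

Flow is parallel to layering, so each bed carries its own Darcy discharge and the transmissivities add.
Σ(K_i·b_i) = 0.0255×11.5 + 6.51×9.53 = 62.33 m²/day.
Hydraulic gradient i = (220.69 − 218.72) / 700 = 1.97 / 700 = 0.002814.
Q = Σ(K_i·b_i) · W · i = 62.33 × 1640 × 0.002814 = 287.7 m³/day.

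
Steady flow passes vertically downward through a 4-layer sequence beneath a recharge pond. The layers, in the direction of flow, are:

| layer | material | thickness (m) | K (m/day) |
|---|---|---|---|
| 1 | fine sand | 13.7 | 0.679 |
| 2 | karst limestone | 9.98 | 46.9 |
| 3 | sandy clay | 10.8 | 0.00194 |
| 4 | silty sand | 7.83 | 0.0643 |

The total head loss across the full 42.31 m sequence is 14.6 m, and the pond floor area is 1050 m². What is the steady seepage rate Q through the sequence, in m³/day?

Flow is perpendicular to layering, so the layers act in series and the equivalent K is the thickness-weighted harmonic mean.
Total thickness L = 13.7 + 9.98 + 10.8 + 7.83 = 42.31 m.
Σ(b_i/K_i) = 13.7/0.679 + 9.98/46.9 + 10.8/0.00194 + 7.83/0.0643 = 5709 d.
K_eq = L / Σ(b_i/K_i) = 42.31 / 5709 = 0.007411 m/day.
Q = K_eq · A · (Δh/L) = 0.007411 × 1050 × (14.6/42.31) = 2.685 m³/day.

2.69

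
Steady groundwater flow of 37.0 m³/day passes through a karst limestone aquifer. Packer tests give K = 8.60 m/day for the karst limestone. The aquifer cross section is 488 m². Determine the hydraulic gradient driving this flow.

0.00882

From Q = K·A·i, i = Q / (K·A) = 37.0 / (8.600 × 488.0) = 0.008816.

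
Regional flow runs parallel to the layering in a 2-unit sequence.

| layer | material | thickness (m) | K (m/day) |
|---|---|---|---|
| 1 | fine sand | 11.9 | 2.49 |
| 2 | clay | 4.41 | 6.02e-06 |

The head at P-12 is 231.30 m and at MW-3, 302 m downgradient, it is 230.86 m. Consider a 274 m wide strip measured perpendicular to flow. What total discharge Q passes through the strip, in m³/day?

11.8

Flow is parallel to layering, so each bed carries its own Darcy discharge and the transmissivities add.
Σ(K_i·b_i) = 2.49×11.9 + 6.02e-06×4.41 = 29.63 m²/day.
Hydraulic gradient i = (231.30 − 230.86) / 302 = 0.44 / 302 = 0.001457.
Q = Σ(K_i·b_i) · W · i = 29.63 × 274 × 0.001457 = 11.83 m³/day.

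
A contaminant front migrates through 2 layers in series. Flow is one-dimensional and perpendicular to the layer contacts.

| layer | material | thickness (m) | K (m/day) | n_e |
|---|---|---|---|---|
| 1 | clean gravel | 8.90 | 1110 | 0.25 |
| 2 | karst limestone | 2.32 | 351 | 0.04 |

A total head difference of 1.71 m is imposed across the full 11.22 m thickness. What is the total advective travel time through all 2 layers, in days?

0.0198

With flow normal to the layers, continuity requires the same specific discharge q through every layer.
Σ(b_i/K_i) = 8.90/1110 + 2.32/351 = 0.01463 d.
q = Δh / Σ(b_i/K_i) = 1.71 / 0.01463 = 116.9 m/day.
In each layer the seepage velocity is v_i = q/n_i, so the layer transit time is t_i = b_i·n_i / q:
  layer 1 (clean gravel): t_1 = 8.90 × 0.25 / 116.9 = 0.01903 d
  layer 2 (karst limestone): t_2 = 2.32 × 0.04 / 116.9 = 0.0007938 d
Total t = Σ t_i = 0.01983 days.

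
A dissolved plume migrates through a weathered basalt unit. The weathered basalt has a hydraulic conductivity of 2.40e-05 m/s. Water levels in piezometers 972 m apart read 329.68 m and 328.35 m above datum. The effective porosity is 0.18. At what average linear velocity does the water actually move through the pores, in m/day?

0.0158

Convert K: 2.40e-05 m/s × 86400 = 2.074 m/day.
Hydraulic gradient i = (329.68 − 328.35) / 972 = 1.33 / 972 = 0.001368.
Darcy flux q = K · i = 2.074 × 0.001368 = 0.002837 m/day.
Seepage velocity v = q / n_e = 0.002837 / 0.18 = 0.01576 m/day.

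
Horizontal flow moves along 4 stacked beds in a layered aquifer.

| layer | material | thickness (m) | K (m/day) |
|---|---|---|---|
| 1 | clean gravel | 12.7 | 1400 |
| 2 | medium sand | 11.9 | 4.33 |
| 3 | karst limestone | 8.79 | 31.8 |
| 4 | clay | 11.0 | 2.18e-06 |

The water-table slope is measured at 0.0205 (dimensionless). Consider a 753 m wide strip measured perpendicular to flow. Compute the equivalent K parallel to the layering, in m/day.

Flow is parallel to layering, so each bed carries its own Darcy discharge and the transmissivities add.
Σ(K_i·b_i) = 1400×12.7 + 4.33×11.9 + 31.8×8.79 + 2.18e-06×11.0 = 18111 m²/day.
Total thickness b = 44.39 m, so K_eq = Σ(K_i·b_i)/b = 408.0 m/day.

408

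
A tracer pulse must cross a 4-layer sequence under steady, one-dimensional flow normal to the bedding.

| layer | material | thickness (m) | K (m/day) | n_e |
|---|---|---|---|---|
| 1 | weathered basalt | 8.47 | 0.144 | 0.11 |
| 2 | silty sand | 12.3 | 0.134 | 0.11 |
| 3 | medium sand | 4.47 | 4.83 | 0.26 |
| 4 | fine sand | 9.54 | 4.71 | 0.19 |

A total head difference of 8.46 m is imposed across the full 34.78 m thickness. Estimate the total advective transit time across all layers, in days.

95.5

With flow normal to the layers, continuity requires the same specific discharge q through every layer.
Σ(b_i/K_i) = 8.47/0.144 + 12.3/0.134 + 4.47/4.83 + 9.54/4.71 = 153.6 d.
q = Δh / Σ(b_i/K_i) = 8.46 / 153.6 = 0.05509 m/day.
In each layer the seepage velocity is v_i = q/n_i, so the layer transit time is t_i = b_i·n_i / q:
  layer 1 (weathered basalt): t_1 = 8.47 × 0.11 / 0.05509 = 16.91 d
  layer 2 (silty sand): t_2 = 12.3 × 0.11 / 0.05509 = 24.56 d
  layer 3 (medium sand): t_3 = 4.47 × 0.26 / 0.05509 = 21.10 d
  layer 4 (fine sand): t_4 = 9.54 × 0.19 / 0.05509 = 32.90 d
Total t = Σ t_i = 95.47 days.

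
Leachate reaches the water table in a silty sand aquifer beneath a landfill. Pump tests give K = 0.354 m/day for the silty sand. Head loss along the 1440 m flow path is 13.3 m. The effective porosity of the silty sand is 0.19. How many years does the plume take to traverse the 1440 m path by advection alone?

Hydraulic gradient i = Δh / L = 13.3 / 1440 = 0.009236.
Darcy flux q = K · i = 0.3540 × 0.009236 = 0.003270 m/day.
Seepage velocity v = q / n_e = 0.003270 / 0.19 = 0.01721 m/day.
Travel time t = L / v = 1440 / 0.01721 = 83680 days = 229.1 years.

229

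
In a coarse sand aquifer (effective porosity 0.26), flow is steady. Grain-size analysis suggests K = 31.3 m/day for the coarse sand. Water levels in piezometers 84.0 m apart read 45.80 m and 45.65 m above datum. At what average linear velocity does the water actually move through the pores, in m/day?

0.215

Hydraulic gradient i = (45.80 − 45.65) / 84.0 = 0.15 / 84.0 = 0.001786.
Darcy flux q = K · i = 31.30 × 0.001786 = 0.05589 m/day.
Seepage velocity v = q / n_e = 0.05589 / 0.26 = 0.2150 m/day.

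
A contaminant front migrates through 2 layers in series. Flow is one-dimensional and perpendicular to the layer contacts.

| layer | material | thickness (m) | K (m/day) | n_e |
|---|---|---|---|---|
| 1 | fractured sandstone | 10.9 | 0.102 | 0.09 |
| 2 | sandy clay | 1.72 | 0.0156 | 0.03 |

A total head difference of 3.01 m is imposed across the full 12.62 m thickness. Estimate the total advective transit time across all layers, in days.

With flow normal to the layers, continuity requires the same specific discharge q through every layer.
Σ(b_i/K_i) = 10.9/0.102 + 1.72/0.0156 = 217.1 d.
q = Δh / Σ(b_i/K_i) = 3.01 / 217.1 = 0.01386 m/day.
In each layer the seepage velocity is v_i = q/n_i, so the layer transit time is t_i = b_i·n_i / q:
  layer 1 (fractured sandstone): t_1 = 10.9 × 0.09 / 0.01386 = 70.76 d
  layer 2 (sandy clay): t_2 = 1.72 × 0.03 / 0.01386 = 3.722 d
Total t = Σ t_i = 74.48 days.

74.5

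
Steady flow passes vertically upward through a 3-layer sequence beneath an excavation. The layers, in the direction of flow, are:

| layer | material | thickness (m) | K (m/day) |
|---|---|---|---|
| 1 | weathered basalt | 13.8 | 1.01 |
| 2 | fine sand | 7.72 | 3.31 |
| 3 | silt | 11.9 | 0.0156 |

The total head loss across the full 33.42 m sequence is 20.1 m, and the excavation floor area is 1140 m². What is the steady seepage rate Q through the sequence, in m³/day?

Flow is perpendicular to layering, so the layers act in series and the equivalent K is the thickness-weighted harmonic mean.
Total thickness L = 13.8 + 7.72 + 11.9 = 33.42 m.
Σ(b_i/K_i) = 13.8/1.01 + 7.72/3.31 + 11.9/0.0156 = 778.8 d.
K_eq = L / Σ(b_i/K_i) = 33.42 / 778.8 = 0.04291 m/day.
Q = K_eq · A · (Δh/L) = 0.04291 × 1140 × (20.1/33.42) = 29.42 m³/day.

29.4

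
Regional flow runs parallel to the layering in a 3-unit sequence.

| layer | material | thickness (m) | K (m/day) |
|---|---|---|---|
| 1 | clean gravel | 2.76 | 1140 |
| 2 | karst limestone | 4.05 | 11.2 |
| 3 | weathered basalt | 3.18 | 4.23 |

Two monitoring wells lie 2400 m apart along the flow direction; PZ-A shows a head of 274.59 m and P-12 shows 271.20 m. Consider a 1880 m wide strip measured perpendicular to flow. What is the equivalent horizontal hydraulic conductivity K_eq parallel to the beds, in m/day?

321

Flow is parallel to layering, so each bed carries its own Darcy discharge and the transmissivities add.
Σ(K_i·b_i) = 1140×2.76 + 11.2×4.05 + 4.23×3.18 = 3205 m²/day.
Total thickness b = 9.990 m, so K_eq = Σ(K_i·b_i)/b = 320.8 m/day.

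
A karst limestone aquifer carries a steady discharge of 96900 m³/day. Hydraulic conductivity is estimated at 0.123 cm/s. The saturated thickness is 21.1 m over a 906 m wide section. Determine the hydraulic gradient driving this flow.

0.0477

Convert K: 0.123 cm/s × 864 = 106.3 m/day.
Cross-sectional area A = 906 × 21.1 = 19117 m².
From Q = K·A·i, i = Q / (K·A) = 96900 / (106.3 × 19117) = 0.04770.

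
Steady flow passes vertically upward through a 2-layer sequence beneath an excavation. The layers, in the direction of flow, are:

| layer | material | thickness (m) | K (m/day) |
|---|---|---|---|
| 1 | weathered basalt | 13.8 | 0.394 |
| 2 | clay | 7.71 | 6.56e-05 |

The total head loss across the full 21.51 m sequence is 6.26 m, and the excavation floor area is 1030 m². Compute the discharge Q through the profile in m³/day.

Flow is perpendicular to layering, so the layers act in series and the equivalent K is the thickness-weighted harmonic mean.
Total thickness L = 13.8 + 7.71 = 21.51 m.
Σ(b_i/K_i) = 13.8/0.394 + 7.71/6.56e-05 = 1.176e+05 d.
K_eq = L / Σ(b_i/K_i) = 21.51 / 1.176e+05 = 0.0001830 m/day.
Q = K_eq · A · (Δh/L) = 0.0001830 × 1030 × (6.26/21.51) = 0.05484 m³/day.

0.0548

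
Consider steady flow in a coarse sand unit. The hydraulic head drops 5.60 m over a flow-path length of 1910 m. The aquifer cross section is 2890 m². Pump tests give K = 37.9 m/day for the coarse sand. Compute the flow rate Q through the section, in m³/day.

321

Hydraulic gradient i = Δh / L = 5.60 / 1910 = 0.002932.
Darcy's law: Q = K · A · i = 37.90 × 2890 × 0.002932 = 321.1 m³/day.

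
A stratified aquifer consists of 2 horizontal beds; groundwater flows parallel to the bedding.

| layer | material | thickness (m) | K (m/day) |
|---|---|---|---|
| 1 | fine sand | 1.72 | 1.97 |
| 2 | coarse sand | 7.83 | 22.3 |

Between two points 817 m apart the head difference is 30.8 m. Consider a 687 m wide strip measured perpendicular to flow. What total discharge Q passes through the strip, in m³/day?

Flow is parallel to layering, so each bed carries its own Darcy discharge and the transmissivities add.
Σ(K_i·b_i) = 1.97×1.72 + 22.3×7.83 = 178.0 m²/day.
Hydraulic gradient i = Δh / L = 30.8 / 817 = 0.03770.
Q = Σ(K_i·b_i) · W · i = 178.0 × 687 × 0.03770 = 4610 m³/day.

4610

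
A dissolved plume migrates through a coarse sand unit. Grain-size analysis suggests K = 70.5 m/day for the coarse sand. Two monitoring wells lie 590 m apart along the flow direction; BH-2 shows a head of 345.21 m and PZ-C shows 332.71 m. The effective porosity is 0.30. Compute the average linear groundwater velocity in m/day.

4.98

Hydraulic gradient i = (345.21 − 332.71) / 590 = 12.5 / 590 = 0.02119.
Darcy flux q = K · i = 70.50 × 0.02119 = 1.494 m/day.
Seepage velocity v = q / n_e = 1.494 / 0.30 = 4.979 m/day.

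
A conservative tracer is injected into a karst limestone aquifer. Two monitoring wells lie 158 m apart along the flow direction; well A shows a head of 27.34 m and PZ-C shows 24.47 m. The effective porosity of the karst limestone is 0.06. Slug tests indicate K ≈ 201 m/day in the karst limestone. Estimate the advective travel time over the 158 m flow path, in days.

Hydraulic gradient i = (27.34 − 24.47) / 158 = 2.87 / 158 = 0.01816.
Darcy flux q = K · i = 201.0 × 0.01816 = 3.651 m/day.
Seepage velocity v = q / n_e = 3.651 / 0.06 = 60.85 m/day.
Travel time t = L / v = 158 / 60.85 = 2.596 days.

2.60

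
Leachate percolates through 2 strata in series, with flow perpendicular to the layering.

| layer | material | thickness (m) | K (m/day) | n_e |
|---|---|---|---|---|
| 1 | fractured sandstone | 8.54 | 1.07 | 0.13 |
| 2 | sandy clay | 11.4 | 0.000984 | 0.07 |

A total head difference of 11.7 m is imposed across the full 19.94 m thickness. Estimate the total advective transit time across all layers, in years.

With flow normal to the layers, continuity requires the same specific discharge q through every layer.
Σ(b_i/K_i) = 8.54/1.07 + 11.4/0.000984 = 11593 d.
q = Δh / Σ(b_i/K_i) = 11.7 / 11593 = 0.001009 m/day.
In each layer the seepage velocity is v_i = q/n_i, so the layer transit time is t_i = b_i·n_i / q:
  layer 1 (fractured sandstone): t_1 = 8.54 × 0.13 / 0.001009 = 1100 d
  layer 2 (sandy clay): t_2 = 11.4 × 0.07 / 0.001009 = 790.7 d
Total t = Σ t_i = 1891 days = 5.177 years.

5.18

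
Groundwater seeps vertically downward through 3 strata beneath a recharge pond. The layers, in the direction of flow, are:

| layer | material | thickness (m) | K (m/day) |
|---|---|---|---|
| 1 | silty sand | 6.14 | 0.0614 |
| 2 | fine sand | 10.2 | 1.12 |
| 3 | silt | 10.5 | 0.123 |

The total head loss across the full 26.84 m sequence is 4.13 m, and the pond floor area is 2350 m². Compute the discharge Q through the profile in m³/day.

49.9

Flow is perpendicular to layering, so the layers act in series and the equivalent K is the thickness-weighted harmonic mean.
Total thickness L = 6.14 + 10.2 + 10.5 = 26.84 m.
Σ(b_i/K_i) = 6.14/0.0614 + 10.2/1.12 + 10.5/0.123 = 194.5 d.
K_eq = L / Σ(b_i/K_i) = 26.84 / 194.5 = 0.1380 m/day.
Q = K_eq · A · (Δh/L) = 0.1380 × 2350 × (4.13/26.84) = 49.91 m³/day.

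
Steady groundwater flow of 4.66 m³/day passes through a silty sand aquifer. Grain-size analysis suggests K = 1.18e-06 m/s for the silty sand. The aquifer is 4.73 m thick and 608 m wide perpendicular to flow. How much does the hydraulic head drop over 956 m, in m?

15.2

Convert K: 1.18e-06 m/s × 86400 = 0.1020 m/day.
Cross-sectional area A = 608 × 4.73 = 2876 m².
From Q = K·A·i, i = Q / (K·A) = 4.66 / (0.1020 × 2876) = 0.01589.
Head loss Δh = i · L = 0.01589 × 956 = 15.19 m.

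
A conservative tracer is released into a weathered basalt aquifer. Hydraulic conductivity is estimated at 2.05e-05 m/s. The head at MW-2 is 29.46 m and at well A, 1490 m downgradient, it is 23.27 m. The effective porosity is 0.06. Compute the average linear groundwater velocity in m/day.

Convert K: 2.05e-05 m/s × 86400 = 1.771 m/day.
Hydraulic gradient i = (29.46 − 23.27) / 1490 = 6.19 / 1490 = 0.004154.
Darcy flux q = K · i = 1.771 × 0.004154 = 0.007358 m/day.
Seepage velocity v = q / n_e = 0.007358 / 0.06 = 0.1226 m/day.

0.123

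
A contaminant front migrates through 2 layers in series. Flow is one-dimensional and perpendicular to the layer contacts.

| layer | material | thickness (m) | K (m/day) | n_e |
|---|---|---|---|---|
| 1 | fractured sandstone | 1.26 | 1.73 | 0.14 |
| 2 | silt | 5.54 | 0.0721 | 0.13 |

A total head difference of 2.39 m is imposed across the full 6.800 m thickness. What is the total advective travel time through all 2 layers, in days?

29.1

With flow normal to the layers, continuity requires the same specific discharge q through every layer.
Σ(b_i/K_i) = 1.26/1.73 + 5.54/0.0721 = 77.57 d.
q = Δh / Σ(b_i/K_i) = 2.39 / 77.57 = 0.03081 m/day.
In each layer the seepage velocity is v_i = q/n_i, so the layer transit time is t_i = b_i·n_i / q:
  layer 1 (fractured sandstone): t_1 = 1.26 × 0.14 / 0.03081 = 5.725 d
  layer 2 (silt): t_2 = 5.54 × 0.13 / 0.03081 = 23.37 d
Total t = Σ t_i = 29.10 days.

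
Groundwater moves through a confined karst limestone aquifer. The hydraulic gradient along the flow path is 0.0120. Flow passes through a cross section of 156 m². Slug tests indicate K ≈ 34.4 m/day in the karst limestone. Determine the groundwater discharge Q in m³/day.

Hydraulic gradient i = 0.0120.
Darcy's law: Q = K · A · i = 34.40 × 156.0 × 0.01200 = 64.40 m³/day.

64.4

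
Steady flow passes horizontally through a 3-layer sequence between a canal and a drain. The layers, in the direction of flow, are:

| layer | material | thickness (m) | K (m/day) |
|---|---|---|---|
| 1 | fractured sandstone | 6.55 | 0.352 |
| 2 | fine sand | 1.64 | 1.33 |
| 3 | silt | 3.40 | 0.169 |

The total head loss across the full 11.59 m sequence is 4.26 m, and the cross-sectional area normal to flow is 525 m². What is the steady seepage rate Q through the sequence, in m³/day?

56.0

Flow is perpendicular to layering, so the layers act in series and the equivalent K is the thickness-weighted harmonic mean.
Total thickness L = 6.55 + 1.64 + 3.40 = 11.59 m.
Σ(b_i/K_i) = 6.55/0.352 + 1.64/1.33 + 3.40/0.169 = 39.96 d.
K_eq = L / Σ(b_i/K_i) = 11.59 / 39.96 = 0.2900 m/day.
Q = K_eq · A · (Δh/L) = 0.2900 × 525 × (4.26/11.59) = 55.97 m³/day.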